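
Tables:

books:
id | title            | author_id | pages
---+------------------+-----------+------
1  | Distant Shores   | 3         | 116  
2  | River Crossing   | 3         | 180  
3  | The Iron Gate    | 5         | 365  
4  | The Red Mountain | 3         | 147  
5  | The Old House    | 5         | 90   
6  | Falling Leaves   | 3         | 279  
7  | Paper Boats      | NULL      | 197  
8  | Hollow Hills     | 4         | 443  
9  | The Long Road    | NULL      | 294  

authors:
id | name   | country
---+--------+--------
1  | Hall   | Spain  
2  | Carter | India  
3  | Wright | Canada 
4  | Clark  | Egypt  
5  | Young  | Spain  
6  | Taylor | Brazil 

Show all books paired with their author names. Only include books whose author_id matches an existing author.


INNER JOIN keeps only books rows whose author_id matches an id in authors. Walk through each book:
  - book 1 (Distant Shores): author_id=3 -> matches Wright
  - book 2 (River Crossing): author_id=3 -> matches Wright
  - book 3 (The Iron Gate): author_id=5 -> matches Young
  - book 4 (The Red Mountain): author_id=3 -> matches Wright
  - book 5 (The Old House): author_id=5 -> matches Young
  - book 6 (Falling Leaves): author_id=3 -> matches Wright
  - book 7 (Paper Boats): author_id=NULL, no match -> dropped
  - book 8 (Hollow Hills): author_id=4 -> matches Clark
  - book 9 (The Long Road): author_id=NULL, no match -> dropped
So 2 of 9 rows are dropped.

SQL:
SELECT a.title, b.name AS author
FROM books a
INNER JOIN authors b ON a.author_id = b.id

Result:
title            | author
-----------------+-------
Distant Shores   | Wright
River Crossing   | Wright
The Iron Gate    | Young 
The Red Mountain | Wright
The Old House    | Young 
Falling Leaves   | Wright
Hollow Hills     | Clark 


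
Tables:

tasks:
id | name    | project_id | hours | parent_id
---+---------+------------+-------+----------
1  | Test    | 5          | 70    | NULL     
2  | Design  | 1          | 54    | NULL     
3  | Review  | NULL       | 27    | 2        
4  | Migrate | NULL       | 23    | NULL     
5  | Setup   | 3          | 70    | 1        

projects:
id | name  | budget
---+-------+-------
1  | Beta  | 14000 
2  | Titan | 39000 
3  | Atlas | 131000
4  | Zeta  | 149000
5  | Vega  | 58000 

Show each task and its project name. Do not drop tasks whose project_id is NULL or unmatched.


LEFT JOIN keeps every row from tasks (the left table); where project_id has no match in projects, the project columns become NULL. Walk through each task:
  - task 1 (Test): project_id=5 -> matches Vega
  - task 2 (Design): project_id=1 -> matches Beta
  - task 3 (Review): project_id=NULL, no match -> kept with NULL
  - task 4 (Migrate): project_id=NULL, no match -> kept with NULL
  - task 5 (Setup): project_id=3 -> matches Atlas
All 5 rows appear; 2 have NULL project.

SQL:
SELECT a.name, b.name AS project
FROM tasks a
LEFT JOIN projects b ON a.project_id = b.id

Result:
name    | project
--------+--------
Test    | Vega   
Design  | Beta   
Review  | NULL   
Migrate | NULL   
Setup   | Atlas  


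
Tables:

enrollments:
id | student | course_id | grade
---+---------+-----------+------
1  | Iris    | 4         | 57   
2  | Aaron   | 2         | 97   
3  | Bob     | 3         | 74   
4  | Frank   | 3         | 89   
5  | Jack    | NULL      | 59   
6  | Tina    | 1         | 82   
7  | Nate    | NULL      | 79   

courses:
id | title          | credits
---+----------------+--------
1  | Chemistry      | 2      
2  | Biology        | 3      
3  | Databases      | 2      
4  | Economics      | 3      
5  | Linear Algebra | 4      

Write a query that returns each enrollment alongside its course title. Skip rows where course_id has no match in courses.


INNER JOIN keeps only enrollments rows whose course_id matches an id in courses. Walk through each enrollment:
  - enrollment 1 (Iris): course_id=4 -> matches Economics
  - enrollment 2 (Aaron): course_id=2 -> matches Biology
  - enrollment 3 (Bob): course_id=3 -> matches Databases
  - enrollment 4 (Frank): course_id=3 -> matches Databases
  - enrollment 5 (Jack): course_id=NULL, no match -> dropped
  - enrollment 6 (Tina): course_id=1 -> matches Chemistry
  - enrollment 7 (Nate): course_id=NULL, no match -> dropped
So 2 of 7 rows are dropped.

SQL:
SELECT a.student, b.title AS course
FROM enrollments a
INNER JOIN courses b ON a.course_id = b.id

Result:
student | course   
--------+----------
Iris    | Economics
Aaron   | Biology  
Bob     | Databases
Frank   | Databases
Tina    | Chemistry


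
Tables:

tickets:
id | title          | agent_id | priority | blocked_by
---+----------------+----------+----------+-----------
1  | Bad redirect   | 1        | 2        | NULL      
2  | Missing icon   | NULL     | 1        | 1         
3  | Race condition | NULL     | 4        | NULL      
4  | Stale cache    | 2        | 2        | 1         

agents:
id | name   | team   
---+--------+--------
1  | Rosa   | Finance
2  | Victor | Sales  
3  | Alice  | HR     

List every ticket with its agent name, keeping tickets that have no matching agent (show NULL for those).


LEFT JOIN keeps every row from tickets (the left table); where agent_id has no match in agents, the agent columns become NULL. Walk through each ticket:
  - ticket 1 (Bad redirect): agent_id=1 -> matches Rosa
  - ticket 2 (Missing icon): agent_id=NULL, no match -> kept with NULL
  - ticket 3 (Race condition): agent_id=NULL, no match -> kept with NULL
  - ticket 4 (Stale cache): agent_id=2 -> matches Victor
All 4 rows appear; 2 have NULL agent.

SQL:
SELECT a.title, b.name AS agent
FROM tickets a
LEFT JOIN agents b ON a.agent_id = b.id

Result:
title          | agent 
---------------+-------
Bad redirect   | Rosa  
Missing icon   | NULL  
Race condition | NULL  
Stale cache    | Victor


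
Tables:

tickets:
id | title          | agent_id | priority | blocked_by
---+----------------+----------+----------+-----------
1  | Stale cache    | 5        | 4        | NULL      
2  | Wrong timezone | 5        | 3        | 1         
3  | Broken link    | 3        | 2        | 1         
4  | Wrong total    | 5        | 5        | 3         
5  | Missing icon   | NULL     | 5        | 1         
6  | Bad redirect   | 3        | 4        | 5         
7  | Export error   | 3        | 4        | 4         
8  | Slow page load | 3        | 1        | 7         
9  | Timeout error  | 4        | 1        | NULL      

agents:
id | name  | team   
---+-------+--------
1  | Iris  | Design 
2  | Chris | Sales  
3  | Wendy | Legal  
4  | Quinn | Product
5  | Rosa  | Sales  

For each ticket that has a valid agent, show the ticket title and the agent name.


INNER JOIN keeps only tickets rows whose agent_id matches an id in agents. Walk through each ticket:
  - ticket 1 (Stale cache): agent_id=5 -> matches Rosa
  - ticket 2 (Wrong timezone): agent_id=5 -> matches Rosa
  - ticket 3 (Broken link): agent_id=3 -> matches Wendy
  - ticket 4 (Wrong total): agent_id=5 -> matches Rosa
  - ticket 5 (Missing icon): agent_id=NULL, no match -> dropped
  - ticket 6 (Bad redirect): agent_id=3 -> matches Wendy
  - ticket 7 (Export error): agent_id=3 -> matches Wendy
  - ticket 8 (Slow page load): agent_id=3 -> matches Wendy
  - ticket 9 (Timeout error): agent_id=4 -> matches Quinn
So 1 of 9 rows is dropped.

SQL:
SELECT a.title, b.name AS agent
FROM tickets a
INNER JOIN agents b ON a.agent_id = b.id

Result:
title          | agent
---------------+------
Stale cache    | Rosa 
Wrong timezone | Rosa 
Broken link    | Wendy
Wrong total    | Rosa 
Bad redirect   | Wendy
Export error   | Wendy
Slow page load | Wendy
Timeout error  | Quinn


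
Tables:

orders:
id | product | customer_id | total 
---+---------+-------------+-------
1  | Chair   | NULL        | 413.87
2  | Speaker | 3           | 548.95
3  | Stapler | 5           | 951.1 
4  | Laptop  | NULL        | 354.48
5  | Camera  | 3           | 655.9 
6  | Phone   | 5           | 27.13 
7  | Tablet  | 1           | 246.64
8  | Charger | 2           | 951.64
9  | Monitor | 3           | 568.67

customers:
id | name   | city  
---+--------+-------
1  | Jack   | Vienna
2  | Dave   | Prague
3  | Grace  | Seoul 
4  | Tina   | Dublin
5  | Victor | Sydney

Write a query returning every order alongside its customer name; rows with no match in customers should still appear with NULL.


LEFT JOIN keeps every row from orders (the left table); where customer_id has no match in customers, the customer columns become NULL. Walk through each order:
  - order 1 (Chair): customer_id=NULL, no match -> kept with NULL
  - order 2 (Speaker): customer_id=3 -> matches Grace
  - order 3 (Stapler): customer_id=5 -> matches Victor
  - order 4 (Laptop): customer_id=NULL, no match -> kept with NULL
  - order 5 (Camera): customer_id=3 -> matches Grace
  - order 6 (Phone): customer_id=5 -> matches Victor
  - order 7 (Tablet): customer_id=1 -> matches Jack
  - order 8 (Charger): customer_id=2 -> matches Dave
  - order 9 (Monitor): customer_id=3 -> matches Grace
All 9 rows appear; 2 have NULL customer.

SQL:
SELECT a.product, b.name AS customer
FROM orders a
LEFT JOIN customers b ON a.customer_id = b.id

Result:
product | customer
--------+---------
Chair   | NULL    
Speaker | Grace   
Stapler | Victor  
Laptop  | NULL    
Camera  | Grace   
Phone   | Victor  
Tablet  | Jack    
Charger | Dave    
Monitor | Grace   


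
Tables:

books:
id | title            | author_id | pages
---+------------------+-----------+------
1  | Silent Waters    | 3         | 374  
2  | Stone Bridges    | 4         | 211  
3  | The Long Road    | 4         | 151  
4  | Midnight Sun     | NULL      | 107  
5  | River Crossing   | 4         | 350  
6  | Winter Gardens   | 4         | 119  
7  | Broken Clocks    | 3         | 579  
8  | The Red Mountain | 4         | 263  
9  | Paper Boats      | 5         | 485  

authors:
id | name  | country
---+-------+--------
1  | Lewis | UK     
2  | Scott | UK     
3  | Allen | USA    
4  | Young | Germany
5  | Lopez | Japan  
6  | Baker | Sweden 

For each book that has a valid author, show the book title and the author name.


INNER JOIN keeps only books rows whose author_id matches an id in authors. Walk through each book:
  - book 1 (Silent Waters): author_id=3 -> matches Allen
  - book 2 (Stone Bridges): author_id=4 -> matches Young
  - book 3 (The Long Road): author_id=4 -> matches Young
  - book 4 (Midnight Sun): author_id=NULL, no match -> dropped
  - book 5 (River Crossing): author_id=4 -> matches Young
  - book 6 (Winter Gardens): author_id=4 -> matches Young
  - book 7 (Broken Clocks): author_id=3 -> matches Allen
  - book 8 (The Red Mountain): author_id=4 -> matches Young
  - book 9 (Paper Boats): author_id=5 -> matches Lopez
So 1 of 9 rows is dropped.

SQL:
SELECT a.title, b.name AS author
FROM books a
INNER JOIN authors b ON a.author_id = b.id

Result:
title            | author
-----------------+-------
Silent Waters    | Allen 
Stone Bridges    | Young 
The Long Road    | Young 
River Crossing   | Young 
Winter Gardens   | Young 
Broken Clocks    | Allen 
The Red Mountain | Young 
Paper Boats      | Lopez 


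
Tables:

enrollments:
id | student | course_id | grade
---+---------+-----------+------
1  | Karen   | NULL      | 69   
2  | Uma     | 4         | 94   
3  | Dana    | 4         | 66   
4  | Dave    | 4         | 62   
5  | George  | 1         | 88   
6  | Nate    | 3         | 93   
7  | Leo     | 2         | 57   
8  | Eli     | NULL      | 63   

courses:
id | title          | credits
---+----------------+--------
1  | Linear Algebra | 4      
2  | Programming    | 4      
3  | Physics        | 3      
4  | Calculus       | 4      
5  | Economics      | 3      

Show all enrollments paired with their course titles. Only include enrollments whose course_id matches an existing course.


INNER JOIN keeps only enrollments rows whose course_id matches an id in courses. Walk through each enrollment:
  - enrollment 1 (Karen): course_id=NULL, no match -> dropped
  - enrollment 2 (Uma): course_id=4 -> matches Calculus
  - enrollment 3 (Dana): course_id=4 -> matches Calculus
  - enrollment 4 (Dave): course_id=4 -> matches Calculus
  - enrollment 5 (George): course_id=1 -> matches Linear Algebra
  - enrollment 6 (Nate): course_id=3 -> matches Physics
  - enrollment 7 (Leo): course_id=2 -> matches Programming
  - enrollment 8 (Eli): course_id=NULL, no match -> dropped
So 2 of 8 rows are dropped.

SQL:
SELECT a.student, b.title AS course
FROM enrollments a
INNER JOIN courses b ON a.course_id = b.id

Result:
student | course        
--------+---------------
Uma     | Calculus      
Dana    | Calculus      
Dave    | Calculus      
George  | Linear Algebra
Nate    | Physics       
Leo     | Programming   


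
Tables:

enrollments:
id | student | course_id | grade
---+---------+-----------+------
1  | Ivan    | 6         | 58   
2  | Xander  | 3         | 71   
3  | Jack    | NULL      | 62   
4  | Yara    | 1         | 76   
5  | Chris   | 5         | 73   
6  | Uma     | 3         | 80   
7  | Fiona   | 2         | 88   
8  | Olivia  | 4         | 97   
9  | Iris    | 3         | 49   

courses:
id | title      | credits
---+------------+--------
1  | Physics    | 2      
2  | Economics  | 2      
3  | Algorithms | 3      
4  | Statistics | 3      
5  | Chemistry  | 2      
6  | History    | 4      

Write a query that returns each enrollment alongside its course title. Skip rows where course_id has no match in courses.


INNER JOIN keeps only enrollments rows whose course_id matches an id in courses. Walk through each enrollment:
  - enrollment 1 (Ivan): course_id=6 -> matches History
  - enrollment 2 (Xander): course_id=3 -> matches Algorithms
  - enrollment 3 (Jack): course_id=NULL, no match -> dropped
  - enrollment 4 (Yara): course_id=1 -> matches Physics
  - enrollment 5 (Chris): course_id=5 -> matches Chemistry
  - enrollment 6 (Uma): course_id=3 -> matches Algorithms
  - enrollment 7 (Fiona): course_id=2 -> matches Economics
  - enrollment 8 (Olivia): course_id=4 -> matches Statistics
  - enrollment 9 (Iris): course_id=3 -> matches Algorithms
So 1 of 9 rows is dropped.

SQL:
SELECT a.student, b.title AS course
FROM enrollments a
INNER JOIN courses b ON a.course_id = b.id

Result:
student | course    
--------+-----------
Ivan    | History   
Xander  | Algorithms
Yara    | Physics   
Chris   | Chemistry 
Uma     | Algorithms
Fiona   | Economics 
Olivia  | Statistics
Iris    | Algorithms


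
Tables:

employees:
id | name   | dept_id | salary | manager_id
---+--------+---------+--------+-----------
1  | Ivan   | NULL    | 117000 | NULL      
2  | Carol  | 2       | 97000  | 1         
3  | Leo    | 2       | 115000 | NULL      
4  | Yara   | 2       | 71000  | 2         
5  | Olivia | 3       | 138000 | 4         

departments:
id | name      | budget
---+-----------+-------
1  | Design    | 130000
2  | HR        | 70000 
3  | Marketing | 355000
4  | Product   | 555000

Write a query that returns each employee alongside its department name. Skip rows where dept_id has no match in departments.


INNER JOIN keeps only employees rows whose dept_id matches an id in departments. Walk through each employee:
  - employee 1 (Ivan): dept_id=NULL, no match -> dropped
  - employee 2 (Carol): dept_id=2 -> matches HR
  - employee 3 (Leo): dept_id=2 -> matches HR
  - employee 4 (Yara): dept_id=2 -> matches HR
  - employee 5 (Olivia): dept_id=3 -> matches Marketing
So 1 of 5 rows is dropped.

SQL:
SELECT a.name, b.name AS department
FROM employees a
INNER JOIN departments b ON a.dept_id = b.id

Result:
name   | department
-------+-----------
Carol  | HR        
Leo    | HR        
Yara   | HR        
Olivia | Marketing 


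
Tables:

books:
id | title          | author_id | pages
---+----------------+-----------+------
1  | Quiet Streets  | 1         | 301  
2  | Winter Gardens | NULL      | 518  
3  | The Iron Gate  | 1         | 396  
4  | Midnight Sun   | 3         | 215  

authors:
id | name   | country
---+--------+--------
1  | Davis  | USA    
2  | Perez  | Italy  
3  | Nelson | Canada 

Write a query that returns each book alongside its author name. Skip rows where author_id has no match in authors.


INNER JOIN keeps only books rows whose author_id matches an id in authors. Walk through each book:
  - book 1 (Quiet Streets): author_id=1 -> matches Davis
  - book 2 (Winter Gardens): author_id=NULL, no match -> dropped
  - book 3 (The Iron Gate): author_id=1 -> matches Davis
  - book 4 (Midnight Sun): author_id=3 -> matches Nelson
So 1 of 4 rows is dropped.

SQL:
SELECT a.title, b.name AS author
FROM books a
INNER JOIN authors b ON a.author_id = b.id

Result:
title         | author
--------------+-------
Quiet Streets | Davis 
The Iron Gate | Davis 
Midnight Sun  | Nelson


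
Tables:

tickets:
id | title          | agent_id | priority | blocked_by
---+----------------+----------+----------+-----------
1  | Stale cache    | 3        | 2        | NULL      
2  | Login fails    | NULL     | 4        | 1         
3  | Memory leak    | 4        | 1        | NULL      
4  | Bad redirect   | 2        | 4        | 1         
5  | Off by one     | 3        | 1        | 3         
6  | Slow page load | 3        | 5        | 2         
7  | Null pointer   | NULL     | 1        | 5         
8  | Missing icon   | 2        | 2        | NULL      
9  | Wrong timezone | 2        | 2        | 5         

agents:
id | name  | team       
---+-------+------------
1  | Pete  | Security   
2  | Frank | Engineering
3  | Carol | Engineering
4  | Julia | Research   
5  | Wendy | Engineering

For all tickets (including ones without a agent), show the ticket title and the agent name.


LEFT JOIN keeps every row from tickets (the left table); where agent_id has no match in agents, the agent columns become NULL. Walk through each ticket:
  - ticket 1 (Stale cache): agent_id=3 -> matches Carol
  - ticket 2 (Login fails): agent_id=NULL, no match -> kept with NULL
  - ticket 3 (Memory leak): agent_id=4 -> matches Julia
  - ticket 4 (Bad redirect): agent_id=2 -> matches Frank
  - ticket 5 (Off by one): agent_id=3 -> matches Carol
  - ticket 6 (Slow page load): agent_id=3 -> matches Carol
  - ticket 7 (Null pointer): agent_id=NULL, no match -> kept with NULL
  - ticket 8 (Missing icon): agent_id=2 -> matches Frank
  - ticket 9 (Wrong timezone): agent_id=2 -> matches Frank
All 9 rows appear; 2 have NULL agent.

SQL:
SELECT a.title, b.name AS agent
FROM tickets a
LEFT JOIN agents b ON a.agent_id = b.id

Result:
title          | agent
---------------+------
Stale cache    | Carol
Login fails    | NULL 
Memory leak    | Julia
Bad redirect   | Frank
Off by one     | Carol
Slow page load | Carol
Null pointer   | NULL 
Missing icon   | Frank
Wrong timezone | Frank


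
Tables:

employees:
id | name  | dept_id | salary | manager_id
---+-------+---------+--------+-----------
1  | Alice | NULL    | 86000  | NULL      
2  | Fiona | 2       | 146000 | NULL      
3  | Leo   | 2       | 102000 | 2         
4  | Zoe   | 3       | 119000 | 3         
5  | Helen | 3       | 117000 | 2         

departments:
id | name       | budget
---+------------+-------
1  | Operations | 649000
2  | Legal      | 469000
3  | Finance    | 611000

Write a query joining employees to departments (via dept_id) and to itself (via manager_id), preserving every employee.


Two LEFT JOINs from the same base table employees: one to departments via dept_id, one to employees itself via manager_id. Both are LEFT so every employee is preserved.
Match against departments:
  - employee 1 (Alice): dept_id=NULL, no match -> kept with NULL
  - employee 2 (Fiona): dept_id=2 -> matches Legal
  - employee 3 (Leo): dept_id=2 -> matches Legal
  - employee 4 (Zoe): dept_id=3 -> matches Finance
  - employee 5 (Helen): dept_id=3 -> matches Finance
Match against employees (self):
  - employee 1 (Alice): manager_id=NULL -> NULL
  - employee 2 (Fiona): manager_id=NULL -> NULL
  - employee 3 (Leo): manager_id=2 -> Fiona
  - employee 4 (Zoe): manager_id=3 -> Leo
  - employee 5 (Helen): manager_id=2 -> Fiona

SQL:
SELECT a.name, b.name AS department, c.name AS manager
FROM employees a
LEFT JOIN departments b ON a.dept_id = b.id
LEFT JOIN employees c ON a.manager_id = c.id

Result:
name  | department | manager
------+------------+--------
Alice | NULL       | NULL   
Fiona | Legal      | NULL   
Leo   | Legal      | Fiona  
Zoe   | Finance    | Leo    
Helen | Finance    | Fiona  


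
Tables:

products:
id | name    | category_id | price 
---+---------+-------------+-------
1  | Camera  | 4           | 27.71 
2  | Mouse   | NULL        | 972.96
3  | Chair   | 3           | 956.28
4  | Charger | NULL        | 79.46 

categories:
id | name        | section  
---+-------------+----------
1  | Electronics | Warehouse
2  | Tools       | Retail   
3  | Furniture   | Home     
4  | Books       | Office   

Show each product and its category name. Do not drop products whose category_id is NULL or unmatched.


LEFT JOIN keeps every row from products (the left table); where category_id has no match in categories, the category columns become NULL. Walk through each product:
  - product 1 (Camera): category_id=4 -> matches Books
  - product 2 (Mouse): category_id=NULL, no match -> kept with NULL
  - product 3 (Chair): category_id=3 -> matches Furniture
  - product 4 (Charger): category_id=NULL, no match -> kept with NULL
All 4 rows appear; 2 have NULL category.

SQL:
SELECT a.name, b.name AS category
FROM products a
LEFT JOIN categories b ON a.category_id = b.id

Result:
name    | category 
--------+----------
Camera  | Books    
Mouse   | NULL     
Chair   | Furniture
Charger | NULL     


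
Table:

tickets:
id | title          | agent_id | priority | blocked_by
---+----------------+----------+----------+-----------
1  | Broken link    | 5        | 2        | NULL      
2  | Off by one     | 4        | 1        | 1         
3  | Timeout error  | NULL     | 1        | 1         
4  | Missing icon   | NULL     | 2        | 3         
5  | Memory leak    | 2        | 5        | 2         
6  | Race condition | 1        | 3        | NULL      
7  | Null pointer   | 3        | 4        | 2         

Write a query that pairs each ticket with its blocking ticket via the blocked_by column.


This is a self-join: tickets is joined to a second copy of itself, matching each row's blocked_by to another row's id. Use LEFT JOIN so rows with blocked_by=NULL are kept.
  - ticket 1 (Broken link): blocked_by=NULL -> NULL
  - ticket 2 (Off by one): blocked_by=1 -> Broken link
  - ticket 3 (Timeout error): blocked_by=1 -> Broken link
  - ticket 4 (Missing icon): blocked_by=3 -> Timeout error
  - ticket 5 (Memory leak): blocked_by=2 -> Off by one
  - ticket 6 (Race condition): blocked_by=NULL -> NULL
  - ticket 7 (Null pointer): blocked_by=2 -> Off by one

SQL:
SELECT a.title AS item, b.title AS blocked_by
FROM tickets a
LEFT JOIN tickets b ON a.blocked_by = b.id

Result:
item           | blocked_by   
---------------+--------------
Broken link    | NULL         
Off by one     | Broken link  
Timeout error  | Broken link  
Missing icon   | Timeout error
Memory leak    | Off by one   
Race condition | NULL         
Null pointer   | Off by one   


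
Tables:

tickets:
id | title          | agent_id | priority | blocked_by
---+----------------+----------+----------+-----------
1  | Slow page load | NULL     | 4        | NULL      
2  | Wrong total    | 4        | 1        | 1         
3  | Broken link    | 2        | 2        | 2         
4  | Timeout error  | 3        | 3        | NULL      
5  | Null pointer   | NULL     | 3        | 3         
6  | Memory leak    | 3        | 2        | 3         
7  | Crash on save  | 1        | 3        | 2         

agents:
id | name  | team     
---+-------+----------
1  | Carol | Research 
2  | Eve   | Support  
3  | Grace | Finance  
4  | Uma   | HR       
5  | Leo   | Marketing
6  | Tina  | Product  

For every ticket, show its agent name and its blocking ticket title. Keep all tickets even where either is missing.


Two LEFT JOINs from the same base table tickets: one to agents via agent_id, one to tickets itself via blocked_by. Both are LEFT so every ticket is preserved.
Match against agents:
  - ticket 1 (Slow page load): agent_id=NULL, no match -> kept with NULL
  - ticket 2 (Wrong total): agent_id=4 -> matches Uma
  - ticket 3 (Broken link): agent_id=2 -> matches Eve
  - ticket 4 (Timeout error): agent_id=3 -> matches Grace
  - ticket 5 (Null pointer): agent_id=NULL, no match -> kept with NULL
  - ticket 6 (Memory leak): agent_id=3 -> matches Grace
  - ticket 7 (Crash on save): agent_id=1 -> matches Carol
Match against tickets (self):
  - ticket 1 (Slow page load): blocked_by=NULL -> NULL
  - ticket 2 (Wrong total): blocked_by=1 -> Slow page load
  - ticket 3 (Broken link): blocked_by=2 -> Wrong total
  - ticket 4 (Timeout error): blocked_by=NULL -> NULL
  - ticket 5 (Null pointer): blocked_by=3 -> Broken link
  - ticket 6 (Memory leak): blocked_by=3 -> Broken link
  - ticket 7 (Crash on save): blocked_by=2 -> Wrong total

SQL:
SELECT a.title, b.name AS agent, c.title AS blocked_by
FROM tickets a
LEFT JOIN agents b ON a.agent_id = b.id
LEFT JOIN tickets c ON a.blocked_by = c.id

Result:
title          | agent | blocked_by    
---------------+-------+---------------
Slow page load | NULL  | NULL          
Wrong total    | Uma   | Slow page load
Broken link    | Eve   | Wrong total   
Timeout error  | Grace | NULL          
Null pointer   | NULL  | Broken link   
Memory leak    | Grace | Broken link   
Crash on save  | Carol | Wrong total   


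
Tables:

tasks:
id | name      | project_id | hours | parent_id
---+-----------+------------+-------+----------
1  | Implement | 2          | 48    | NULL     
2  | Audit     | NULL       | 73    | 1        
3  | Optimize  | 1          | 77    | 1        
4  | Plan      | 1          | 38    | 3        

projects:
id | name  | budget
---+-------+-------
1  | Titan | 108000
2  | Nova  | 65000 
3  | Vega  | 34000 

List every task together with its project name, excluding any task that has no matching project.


INNER JOIN keeps only tasks rows whose project_id matches an id in projects. Walk through each task:
  - task 1 (Implement): project_id=2 -> matches Nova
  - task 2 (Audit): project_id=NULL, no match -> dropped
  - task 3 (Optimize): project_id=1 -> matches Titan
  - task 4 (Plan): project_id=1 -> matches Titan
So 1 of 4 rows is dropped.

SQL:
SELECT a.name, b.name AS project
FROM tasks a
INNER JOIN projects b ON a.project_id = b.id

Result:
name      | project
----------+--------
Implement | Nova   
Optimize  | Titan  
Plan      | Titan  


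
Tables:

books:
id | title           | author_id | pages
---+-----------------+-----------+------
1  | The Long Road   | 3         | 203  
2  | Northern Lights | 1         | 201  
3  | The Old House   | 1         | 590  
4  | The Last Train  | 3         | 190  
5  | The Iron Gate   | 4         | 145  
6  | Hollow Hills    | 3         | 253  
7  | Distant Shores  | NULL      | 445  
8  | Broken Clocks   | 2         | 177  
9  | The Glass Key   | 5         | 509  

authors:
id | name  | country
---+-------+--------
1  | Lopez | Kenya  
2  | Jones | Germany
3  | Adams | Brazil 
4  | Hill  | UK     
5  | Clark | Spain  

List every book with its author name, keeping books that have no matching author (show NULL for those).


LEFT JOIN keeps every row from books (the left table); where author_id has no match in authors, the author columns become NULL. Walk through each book:
  - book 1 (The Long Road): author_id=3 -> matches Adams
  - book 2 (Northern Lights): author_id=1 -> matches Lopez
  - book 3 (The Old House): author_id=1 -> matches Lopez
  - book 4 (The Last Train): author_id=3 -> matches Adams
  - book 5 (The Iron Gate): author_id=4 -> matches Hill
  - book 6 (Hollow Hills): author_id=3 -> matches Adams
  - book 7 (Distant Shores): author_id=NULL, no match -> kept with NULL
  - book 8 (Broken Clocks): author_id=2 -> matches Jones
  - book 9 (The Glass Key): author_id=5 -> matches Clark
All 9 rows appear; 1 has NULL author.

SQL:
SELECT a.title, b.name AS author
FROM books a
LEFT JOIN authors b ON a.author_id = b.id

Result:
title           | author
----------------+-------
The Long Road   | Adams 
Northern Lights | Lopez 
The Old House   | Lopez 
The Last Train  | Adams 
The Iron Gate   | Hill  
Hollow Hills    | Adams 
Distant Shores  | NULL  
Broken Clocks   | Jones 
The Glass Key   | Clark 


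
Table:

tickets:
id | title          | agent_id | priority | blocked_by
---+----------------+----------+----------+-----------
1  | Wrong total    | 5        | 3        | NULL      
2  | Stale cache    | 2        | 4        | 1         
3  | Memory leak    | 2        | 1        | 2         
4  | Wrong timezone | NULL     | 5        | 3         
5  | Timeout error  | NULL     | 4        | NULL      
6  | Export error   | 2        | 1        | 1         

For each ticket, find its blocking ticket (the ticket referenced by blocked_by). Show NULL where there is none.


This is a self-join: tickets is joined to a second copy of itself, matching each row's blocked_by to another row's id. Use LEFT JOIN so rows with blocked_by=NULL are kept.
  - ticket 1 (Wrong total): blocked_by=NULL -> NULL
  - ticket 2 (Stale cache): blocked_by=1 -> Wrong total
  - ticket 3 (Memory leak): blocked_by=2 -> Stale cache
  - ticket 4 (Wrong timezone): blocked_by=3 -> Memory leak
  - ticket 5 (Timeout error): blocked_by=NULL -> NULL
  - ticket 6 (Export error): blocked_by=1 -> Wrong total

SQL:
SELECT a.title AS item, b.title AS blocked_by
FROM tickets a
LEFT JOIN tickets b ON a.blocked_by = b.id

Result:
item           | blocked_by 
---------------+------------
Wrong total    | NULL       
Stale cache    | Wrong total
Memory leak    | Stale cache
Wrong timezone | Memory leak
Timeout error  | NULL       
Export error   | Wrong total


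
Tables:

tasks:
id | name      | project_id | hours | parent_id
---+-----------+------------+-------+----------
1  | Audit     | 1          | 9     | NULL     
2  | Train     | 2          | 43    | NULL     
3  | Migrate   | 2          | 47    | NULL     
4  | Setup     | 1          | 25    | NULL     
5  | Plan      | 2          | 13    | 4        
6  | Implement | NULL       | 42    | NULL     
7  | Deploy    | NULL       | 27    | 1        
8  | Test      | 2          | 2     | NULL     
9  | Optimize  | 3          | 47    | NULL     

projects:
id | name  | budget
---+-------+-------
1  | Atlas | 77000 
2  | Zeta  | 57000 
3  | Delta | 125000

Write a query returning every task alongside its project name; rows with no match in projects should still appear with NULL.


LEFT JOIN keeps every row from tasks (the left table); where project_id has no match in projects, the project columns become NULL. Walk through each task:
  - task 1 (Audit): project_id=1 -> matches Atlas
  - task 2 (Train): project_id=2 -> matches Zeta
  - task 3 (Migrate): project_id=2 -> matches Zeta
  - task 4 (Setup): project_id=1 -> matches Atlas
  - task 5 (Plan): project_id=2 -> matches Zeta
  - task 6 (Implement): project_id=NULL, no match -> kept with NULL
  - task 7 (Deploy): project_id=NULL, no match -> kept with NULL
  - task 8 (Test): project_id=2 -> matches Zeta
  - task 9 (Optimize): project_id=3 -> matches Delta
All 9 rows appear; 2 have NULL project.

SQL:
SELECT a.name, b.name AS project
FROM tasks a
LEFT JOIN projects b ON a.project_id = b.id

Result:
name      | project
----------+--------
Audit     | Atlas  
Train     | Zeta   
Migrate   | Zeta   
Setup     | Atlas  
Plan      | Zeta   
Implement | NULL   
Deploy    | NULL   
Test      | Zeta   
Optimize  | Delta  


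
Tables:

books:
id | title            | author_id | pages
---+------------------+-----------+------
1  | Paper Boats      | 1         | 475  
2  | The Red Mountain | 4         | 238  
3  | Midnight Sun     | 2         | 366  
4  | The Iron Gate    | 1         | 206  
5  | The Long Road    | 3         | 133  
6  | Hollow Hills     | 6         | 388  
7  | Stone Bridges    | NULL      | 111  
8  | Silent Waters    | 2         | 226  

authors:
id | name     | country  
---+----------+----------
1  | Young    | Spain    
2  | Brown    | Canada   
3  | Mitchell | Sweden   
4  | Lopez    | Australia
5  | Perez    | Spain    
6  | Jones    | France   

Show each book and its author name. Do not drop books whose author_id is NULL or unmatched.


LEFT JOIN keeps every row from books (the left table); where author_id has no match in authors, the author columns become NULL. Walk through each book:
  - book 1 (Paper Boats): author_id=1 -> matches Young
  - book 2 (The Red Mountain): author_id=4 -> matches Lopez
  - book 3 (Midnight Sun): author_id=2 -> matches Brown
  - book 4 (The Iron Gate): author_id=1 -> matches Young
  - book 5 (The Long Road): author_id=3 -> matches Mitchell
  - book 6 (Hollow Hills): author_id=6 -> matches Jones
  - book 7 (Stone Bridges): author_id=NULL, no match -> kept with NULL
  - book 8 (Silent Waters): author_id=2 -> matches Brown
All 8 rows appear; 1 has NULL author.

SQL:
SELECT a.title, b.name AS author
FROM books a
LEFT JOIN authors b ON a.author_id = b.id

Result:
title            | author  
-----------------+---------
Paper Boats      | Young   
The Red Mountain | Lopez   
Midnight Sun     | Brown   
The Iron Gate    | Young   
The Long Road    | Mitchell
Hollow Hills     | Jones   
Stone Bridges    | NULL    
Silent Waters    | Brown   


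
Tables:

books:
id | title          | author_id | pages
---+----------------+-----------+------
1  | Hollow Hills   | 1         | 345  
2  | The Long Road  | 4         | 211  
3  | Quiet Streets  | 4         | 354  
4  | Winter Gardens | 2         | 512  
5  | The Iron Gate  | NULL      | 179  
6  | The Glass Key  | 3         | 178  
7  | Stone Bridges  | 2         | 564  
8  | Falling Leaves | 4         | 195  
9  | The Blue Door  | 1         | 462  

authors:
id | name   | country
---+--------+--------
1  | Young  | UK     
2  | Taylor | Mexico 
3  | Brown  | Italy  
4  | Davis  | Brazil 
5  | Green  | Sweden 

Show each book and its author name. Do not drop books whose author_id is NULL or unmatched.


LEFT JOIN keeps every row from books (the left table); where author_id has no match in authors, the author columns become NULL. Walk through each book:
  - book 1 (Hollow Hills): author_id=1 -> matches Young
  - book 2 (The Long Road): author_id=4 -> matches Davis
  - book 3 (Quiet Streets): author_id=4 -> matches Davis
  - book 4 (Winter Gardens): author_id=2 -> matches Taylor
  - book 5 (The Iron Gate): author_id=NULL, no match -> kept with NULL
  - book 6 (The Glass Key): author_id=3 -> matches Brown
  - book 7 (Stone Bridges): author_id=2 -> matches Taylor
  - book 8 (Falling Leaves): author_id=4 -> matches Davis
  - book 9 (The Blue Door): author_id=1 -> matches Young
All 9 rows appear; 1 has NULL author.

SQL:
SELECT a.title, b.name AS author
FROM books a
LEFT JOIN authors b ON a.author_id = b.id

Result:
title          | author
---------------+-------
Hollow Hills   | Young 
The Long Road  | Davis 
Quiet Streets  | Davis 
Winter Gardens | Taylor
The Iron Gate  | NULL  
The Glass Key  | Brown 
Stone Bridges  | Taylor
Falling Leaves | Davis 
The Blue Door  | Young 


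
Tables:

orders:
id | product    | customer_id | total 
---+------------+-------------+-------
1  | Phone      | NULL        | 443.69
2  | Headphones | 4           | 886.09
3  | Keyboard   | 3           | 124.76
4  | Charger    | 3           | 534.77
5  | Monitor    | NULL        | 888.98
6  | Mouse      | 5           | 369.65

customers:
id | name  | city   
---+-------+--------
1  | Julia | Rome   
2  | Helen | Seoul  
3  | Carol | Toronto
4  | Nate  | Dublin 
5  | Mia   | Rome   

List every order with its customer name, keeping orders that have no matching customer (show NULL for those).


LEFT JOIN keeps every row from orders (the left table); where customer_id has no match in customers, the customer columns become NULL. Walk through each order:
  - order 1 (Phone): customer_id=NULL, no match -> kept with NULL
  - order 2 (Headphones): customer_id=4 -> matches Nate
  - order 3 (Keyboard): customer_id=3 -> matches Carol
  - order 4 (Charger): customer_id=3 -> matches Carol
  - order 5 (Monitor): customer_id=NULL, no match -> kept with NULL
  - order 6 (Mouse): customer_id=5 -> matches Mia
All 6 rows appear; 2 have NULL customer.

SQL:
SELECT a.product, b.name AS customer
FROM orders a
LEFT JOIN customers b ON a.customer_id = b.id

Result:
product    | customer
-----------+---------
Phone      | NULL    
Headphones | Nate    
Keyboard   | Carol   
Charger    | Carol   
Monitor    | NULL    
Mouse      | Mia     


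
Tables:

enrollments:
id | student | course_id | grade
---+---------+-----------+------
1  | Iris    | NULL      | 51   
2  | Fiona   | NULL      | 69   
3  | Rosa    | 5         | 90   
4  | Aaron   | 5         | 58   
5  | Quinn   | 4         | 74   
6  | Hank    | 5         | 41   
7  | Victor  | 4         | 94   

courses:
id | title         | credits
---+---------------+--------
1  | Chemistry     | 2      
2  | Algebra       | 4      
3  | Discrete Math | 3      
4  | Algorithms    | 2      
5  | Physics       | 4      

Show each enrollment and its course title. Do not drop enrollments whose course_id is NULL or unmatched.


LEFT JOIN keeps every row from enrollments (the left table); where course_id has no match in courses, the course columns become NULL. Walk through each enrollment:
  - enrollment 1 (Iris): course_id=NULL, no match -> kept with NULL
  - enrollment 2 (Fiona): course_id=NULL, no match -> kept with NULL
  - enrollment 3 (Rosa): course_id=5 -> matches Physics
  - enrollment 4 (Aaron): course_id=5 -> matches Physics
  - enrollment 5 (Quinn): course_id=4 -> matches Algorithms
  - enrollment 6 (Hank): course_id=5 -> matches Physics
  - enrollment 7 (Victor): course_id=4 -> matches Algorithms
All 7 rows appear; 2 have NULL course.

SQL:
SELECT a.student, b.title AS course
FROM enrollments a
LEFT JOIN courses b ON a.course_id = b.id

Result:
student | course    
--------+-----------
Iris    | NULL      
Fiona   | NULL      
Rosa    | Physics   
Aaron   | Physics   
Quinn   | Algorithms
Hank    | Physics   
Victor  | Algorithms


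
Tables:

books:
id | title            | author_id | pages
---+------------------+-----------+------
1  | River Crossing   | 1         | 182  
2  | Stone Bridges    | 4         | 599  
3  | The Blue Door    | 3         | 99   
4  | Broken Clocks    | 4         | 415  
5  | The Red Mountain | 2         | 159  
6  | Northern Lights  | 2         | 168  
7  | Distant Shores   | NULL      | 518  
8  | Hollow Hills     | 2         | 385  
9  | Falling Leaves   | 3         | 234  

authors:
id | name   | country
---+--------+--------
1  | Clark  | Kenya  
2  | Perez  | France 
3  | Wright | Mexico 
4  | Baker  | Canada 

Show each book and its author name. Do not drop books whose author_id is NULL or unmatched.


LEFT JOIN keeps every row from books (the left table); where author_id has no match in authors, the author columns become NULL. Walk through each book:
  - book 1 (River Crossing): author_id=1 -> matches Clark
  - book 2 (Stone Bridges): author_id=4 -> matches Baker
  - book 3 (The Blue Door): author_id=3 -> matches Wright
  - book 4 (Broken Clocks): author_id=4 -> matches Baker
  - book 5 (The Red Mountain): author_id=2 -> matches Perez
  - book 6 (Northern Lights): author_id=2 -> matches Perez
  - book 7 (Distant Shores): author_id=NULL, no match -> kept with NULL
  - book 8 (Hollow Hills): author_id=2 -> matches Perez
  - book 9 (Falling Leaves): author_id=3 -> matches Wright
All 9 rows appear; 1 has NULL author.

SQL:
SELECT a.title, b.name AS author
FROM books a
LEFT JOIN authors b ON a.author_id = b.id

Result:
title            | author
-----------------+-------
River Crossing   | Clark 
Stone Bridges    | Baker 
The Blue Door    | Wright
Broken Clocks    | Baker 
The Red Mountain | Perez 
Northern Lights  | Perez 
Distant Shores   | NULL  
Hollow Hills     | Perez 
Falling Leaves   | Wright


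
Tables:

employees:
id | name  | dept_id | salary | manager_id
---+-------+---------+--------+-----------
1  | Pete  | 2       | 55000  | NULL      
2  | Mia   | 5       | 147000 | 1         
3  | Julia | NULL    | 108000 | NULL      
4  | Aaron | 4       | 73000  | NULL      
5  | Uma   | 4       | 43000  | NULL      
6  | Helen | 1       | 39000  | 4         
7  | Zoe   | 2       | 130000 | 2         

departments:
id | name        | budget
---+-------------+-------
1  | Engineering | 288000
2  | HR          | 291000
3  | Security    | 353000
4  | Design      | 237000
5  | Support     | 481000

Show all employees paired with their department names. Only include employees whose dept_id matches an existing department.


INNER JOIN keeps only employees rows whose dept_id matches an id in departments. Walk through each employee:
  - employee 1 (Pete): dept_id=2 -> matches HR
  - employee 2 (Mia): dept_id=5 -> matches Support
  - employee 3 (Julia): dept_id=NULL, no match -> dropped
  - employee 4 (Aaron): dept_id=4 -> matches Design
  - employee 5 (Uma): dept_id=4 -> matches Design
  - employee 6 (Helen): dept_id=1 -> matches Engineering
  - employee 7 (Zoe): dept_id=2 -> matches HR
So 1 of 7 rows is dropped.

SQL:
SELECT a.name, b.name AS department
FROM employees a
INNER JOIN departments b ON a.dept_id = b.id

Result:
name  | department 
------+------------
Pete  | HR         
Mia   | Support    
Aaron | Design     
Uma   | Design     
Helen | Engineering
Zoe   | HR         
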